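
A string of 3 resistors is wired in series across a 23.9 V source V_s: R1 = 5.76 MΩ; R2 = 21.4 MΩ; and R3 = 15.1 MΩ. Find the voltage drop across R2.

V ≈ 12.1 V

Series total: ΣR = 5.76 + 21.4 + 15.1 = 42.26 MΩ.
By the voltage-divider rule, V = 23.9 × 21.40/42.26 = 12.10 V.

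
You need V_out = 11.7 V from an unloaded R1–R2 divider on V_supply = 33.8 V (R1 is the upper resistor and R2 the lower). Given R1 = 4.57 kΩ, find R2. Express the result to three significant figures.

R2 ≈ 2.42 kΩ

Required fraction k = V_out/V_supply = 0.3462.
Rearranging, R2 = R1·k/(1−k) = 4.57 × 0.5294 = 2.419 kΩ.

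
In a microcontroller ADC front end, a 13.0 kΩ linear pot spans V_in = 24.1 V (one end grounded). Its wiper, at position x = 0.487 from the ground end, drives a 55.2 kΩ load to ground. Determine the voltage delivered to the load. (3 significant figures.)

V_out ≈ 11.1 V

Lower segment x·R_p = 6.331 kΩ; upper segment (1−x)·R_p = 6.669 kΩ.
R_L loads the lower segment: effective lower R = 5.680 kΩ.
Loaded-divider output: V_out = 24.1 × 0.4599 = 11.08 V.
(Unloaded: V_out = x·V_in = 11.7 V.)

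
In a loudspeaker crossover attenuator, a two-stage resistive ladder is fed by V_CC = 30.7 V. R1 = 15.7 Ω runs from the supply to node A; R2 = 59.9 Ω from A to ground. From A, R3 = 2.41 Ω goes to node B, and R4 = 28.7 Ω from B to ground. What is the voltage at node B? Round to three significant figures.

Node A sees R2 in parallel with the series input of stage 2, R3 + R4 = 31.11 Ω.
R2 ‖ (R3+R4) = 20.48 Ω.
V_A = 30.7 × 20.48/(15.7 + 20.48) = 17.38 V.
V_B = V_A × 0.9225 = 16.03 V.

V_B ≈ 16.0 V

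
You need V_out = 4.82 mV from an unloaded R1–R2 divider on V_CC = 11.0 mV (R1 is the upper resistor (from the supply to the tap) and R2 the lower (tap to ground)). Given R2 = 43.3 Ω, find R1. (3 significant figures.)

R1 ≈ 55.5 Ω

Required fraction k = V_out/V_CC = 0.4382.
R1 = R2·(1/k − 1) = 43.3 × 1.282 = 55.52 Ω.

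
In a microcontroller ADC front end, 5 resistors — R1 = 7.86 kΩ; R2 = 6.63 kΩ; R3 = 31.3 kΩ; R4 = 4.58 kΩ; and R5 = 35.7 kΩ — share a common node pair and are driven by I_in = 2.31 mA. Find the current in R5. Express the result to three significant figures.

ΣG = 1/7.86 + 1/6.63 + 1/31.3 + 1/4.58 + 1/35.7 = 0.5564.
R5 takes the fraction G_k/ΣG = 0.02801/0.5564 = 0.05035, so I = 2.31 × 0.05035 = 0.1163 mA.

I ≈ 0.116 mA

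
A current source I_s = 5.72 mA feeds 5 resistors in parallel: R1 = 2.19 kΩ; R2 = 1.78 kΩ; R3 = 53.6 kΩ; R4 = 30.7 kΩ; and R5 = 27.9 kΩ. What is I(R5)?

I ≈ 0.185 mA

Total conductance ΣG = 1/2.19 + 1/1.78 + 1/53.6 + 1/30.7 + 1/27.9 = 1.105 (units of 1/kΩ).
R5 takes the fraction G_k/ΣG = 0.03584/1.105 = 0.03242, so I = 5.72 × 0.03242 = 0.1855 mA.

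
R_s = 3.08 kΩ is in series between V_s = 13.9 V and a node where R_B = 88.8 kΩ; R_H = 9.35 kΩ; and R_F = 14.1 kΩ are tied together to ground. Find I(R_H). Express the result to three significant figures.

Combine the parallel branches: R_p = (1/88.8 + 1/9.35 + 1/14.1)⁻¹ = 5.287 kΩ.
Node voltage V_A = V_s · R_p/(R_s + R_p) = 13.9 × 0.6319 = 8.783 V.
Branch current I = V_A/R_H = 8.783/9.35 = 0.9394 mA.

I ≈ 0.939 mA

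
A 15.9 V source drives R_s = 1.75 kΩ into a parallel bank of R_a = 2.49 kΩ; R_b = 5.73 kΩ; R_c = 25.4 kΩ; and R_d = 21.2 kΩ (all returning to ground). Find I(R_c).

Combine the parallel branches: R_p = (1/2.49 + 1/5.73 + 1/25.4 + 1/21.2)⁻¹ = 1.509 kΩ.
V_A = 15.9 × 1.509/3.259 = 7.362 V.
Branch current I = V_A/R_c = 7.362/25.4 = 0.2899 mA.
(Equivalently: I_total = 4.879 mA, then current-divider fraction G_k/ΣG = 0.05941.)

I ≈ 0.290 mA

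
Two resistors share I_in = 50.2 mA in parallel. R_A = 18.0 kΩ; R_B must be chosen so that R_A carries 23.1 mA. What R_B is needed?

Two-branch current divider: I_A = I_in · R_B/(R_A + R_B).
23.1/50.2 = R_B/(R_A + R_B) → R_B = R_A · (0.4602)/(1 − 0.4602) = 18.0 × 0.8524 = 15.34 kΩ.

R_B ≈ 15.3 kΩ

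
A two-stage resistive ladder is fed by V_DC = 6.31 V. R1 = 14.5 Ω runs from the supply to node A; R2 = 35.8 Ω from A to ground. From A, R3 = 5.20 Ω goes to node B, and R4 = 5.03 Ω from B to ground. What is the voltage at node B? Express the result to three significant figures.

Node A sees R2 in parallel with the series input of stage 2, R3 + R4 = 10.23 Ω.
Effective lower resistance at A: R2 ‖ 10.23 = 7.956 Ω.
V_A = 6.31 × 7.956/(14.5 + 7.956) = 2.236 V.
Then the unloaded second divider: V_B = V_A × R4/(R3+R4) = 2.236 × 0.4917 = 1.099 V.

V_B ≈ 1.10 V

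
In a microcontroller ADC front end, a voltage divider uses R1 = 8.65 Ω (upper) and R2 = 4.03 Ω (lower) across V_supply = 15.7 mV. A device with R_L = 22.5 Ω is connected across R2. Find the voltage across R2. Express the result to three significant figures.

V_out ≈ 4.45 mV

The load sits in parallel with R2, giving an effective lower resistance R2' = R2·R_L/(R2+R_L) = 3.418 Ω.
Then V_out = V_supply · R2'/(R1 + R2') = 15.7 × 3.418/12.07 = 4.447 mV.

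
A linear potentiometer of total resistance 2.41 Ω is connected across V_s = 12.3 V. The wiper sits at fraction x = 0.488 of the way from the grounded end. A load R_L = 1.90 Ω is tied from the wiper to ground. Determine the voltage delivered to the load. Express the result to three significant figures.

V_out ≈ 4.56 V

Split the track: R_lower = x·R_p = 1.176 Ω, R_upper = (1−x)·R_p = 1.234 Ω.
R_L loads the lower segment: effective lower R = 0.7264 Ω.
Then V_out = V_s · 0.7264/(1.234 + 0.7264) = 4.558 V.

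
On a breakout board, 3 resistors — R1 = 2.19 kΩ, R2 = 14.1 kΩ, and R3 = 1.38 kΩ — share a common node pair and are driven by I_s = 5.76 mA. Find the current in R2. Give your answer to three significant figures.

ΣG = 1/2.19 + 1/14.1 + 1/1.38 = 1.252.
R2 takes the fraction G_k/ΣG = 0.07092/1.252 = 0.05664, so I = 5.76 × 0.05664 = 0.3262 mA.

I ≈ 0.326 mA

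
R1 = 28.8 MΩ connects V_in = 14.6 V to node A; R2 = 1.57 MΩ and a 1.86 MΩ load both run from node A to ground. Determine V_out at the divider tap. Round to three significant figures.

V_out ≈ 0.419 V

First combine the lower leg with the load: R2 ‖ R_L = 0.8514 MΩ.
Then V_out = V_in · R2'/(R1 + R2') = 14.6 × 0.8514/29.65 = 0.4192 V.
(Unloaded it would be 0.755 V; the load pulls it down.)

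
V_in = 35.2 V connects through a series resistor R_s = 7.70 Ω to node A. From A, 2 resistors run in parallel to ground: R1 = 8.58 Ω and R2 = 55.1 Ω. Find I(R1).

Parallel bank: R_p = 1/(1/8.58 + 1/55.1) = 7.424 Ω.
V_A = 35.2 × 7.424/15.12 = 17.28 V.
I(R1) = V_A / R1 = 17.28/8.58 = 2.014 A.
(Equivalently: I_total = 2.327 A, then current-divider fraction G_k/ΣG = 0.8653.)

I ≈ 2.01 A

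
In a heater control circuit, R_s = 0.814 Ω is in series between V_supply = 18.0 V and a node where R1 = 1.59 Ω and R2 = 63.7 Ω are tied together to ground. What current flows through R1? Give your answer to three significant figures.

I ≈ 7.42 A

Parallel bank: R_p = 1/(1/1.59 + 1/63.7) = 1.551 Ω.
V_A by voltage divider: V_A = 18.0 × 1.551/(0.814 + 1.551) = 11.81 V.
I(R1) = V_A / R1 = 11.81/1.59 = 7.425 A.
(Equivalently: I_total = 7.610 A, then current-divider fraction G_k/ΣG = 0.9756.)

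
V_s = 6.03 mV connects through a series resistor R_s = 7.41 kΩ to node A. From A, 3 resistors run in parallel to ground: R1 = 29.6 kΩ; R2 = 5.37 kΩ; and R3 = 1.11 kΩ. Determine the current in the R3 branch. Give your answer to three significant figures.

I ≈ 0.584 µA

Equivalent of the parallel group: R_p = 0.8921 kΩ.
Node voltage V_A = V_s · R_p/(R_s + R_p) = 6.03 × 0.1075 = 0.6480 mV.
I(R3) = V_A / R3 = 0.6480/1.11 = 0.5838 µA.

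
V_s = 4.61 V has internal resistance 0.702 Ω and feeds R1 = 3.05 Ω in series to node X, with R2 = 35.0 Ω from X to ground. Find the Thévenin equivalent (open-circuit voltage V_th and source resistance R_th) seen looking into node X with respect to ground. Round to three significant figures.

R1' = 0.702 + 3.05 = 3.752 Ω (source resistance + R1).
With X open, the divider is unloaded: V_th = 4.61 × 35.0/38.75 = 4.164 V.
Zeroing V_s shorts the top of R1' to ground, so R_th = R1' ‖ R2 = 3.389 Ω.

V_th ≈ 4.16 V, R_th ≈ 3.39 Ω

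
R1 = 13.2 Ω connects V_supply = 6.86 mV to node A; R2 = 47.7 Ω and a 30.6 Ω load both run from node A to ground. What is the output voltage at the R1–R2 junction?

V_out ≈ 4.02 mV

R2 ‖ R_L = (47.7 × 30.6)/(47.7 + 30.6) = 18.64 Ω.
Now apply the divider: V_out = 6.86 × 0.5854 = 4.016 mV.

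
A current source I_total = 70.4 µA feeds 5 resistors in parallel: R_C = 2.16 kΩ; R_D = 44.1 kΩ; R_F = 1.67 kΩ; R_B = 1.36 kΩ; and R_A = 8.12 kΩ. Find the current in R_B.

ΣG = 1/2.16 + 1/44.1 + 1/1.67 + 1/1.36 + 1/8.12 = 1.943.
R_B takes the fraction G_k/ΣG = 0.7353/1.943 = 0.3785, so I = 70.4 × 0.3785 = 26.64 µA.

I ≈ 26.6 µA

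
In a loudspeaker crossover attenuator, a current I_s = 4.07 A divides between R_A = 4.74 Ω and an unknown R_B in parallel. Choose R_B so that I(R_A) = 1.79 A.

Two-branch current divider: I_A = I_s · R_B/(R_A + R_B).
1.79/4.07 = R_B/(R_A + R_B) → R_B = R_A · (0.4398)/(1 − 0.4398) = 4.74 × 0.7851 = 3.721 Ω.

R_B ≈ 3.72 Ω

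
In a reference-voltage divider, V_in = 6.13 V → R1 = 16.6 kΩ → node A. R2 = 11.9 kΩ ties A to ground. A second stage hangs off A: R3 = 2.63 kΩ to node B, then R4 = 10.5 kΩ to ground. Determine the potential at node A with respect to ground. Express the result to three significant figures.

V_A ≈ 1.68 V

Looking into the second stage from A: R3 + R4 = 13.13 kΩ appears in parallel with R2.
Effective lower resistance at A: R2 ‖ 13.13 = 6.242 kΩ.
So V_A = 6.13 × 0.2733 = 1.675 V.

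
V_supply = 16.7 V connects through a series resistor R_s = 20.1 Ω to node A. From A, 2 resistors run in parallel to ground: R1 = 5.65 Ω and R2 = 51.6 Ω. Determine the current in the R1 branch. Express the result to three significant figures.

I ≈ 0.597 A

Combine the parallel branches: R_p = (1/5.65 + 1/51.6)⁻¹ = 5.092 Ω.
Node voltage V_A = V_supply · R_p/(R_s + R_p) = 16.7 × 0.2021 = 3.376 V.
I(R1) = V_A / R1 = 3.376/5.65 = 0.5975 A.
(Equivalently: I_total = 0.6629 A, then current-divider fraction G_k/ΣG = 0.9013.)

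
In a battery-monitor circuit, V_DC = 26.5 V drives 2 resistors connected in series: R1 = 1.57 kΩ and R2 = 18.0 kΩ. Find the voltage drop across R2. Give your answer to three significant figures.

V ≈ 24.4 V

ΣR = 1.57 + 18.0 = 19.57 kΩ.
By the voltage-divider rule, V = 26.5 × 18.00/19.57 = 24.37 V.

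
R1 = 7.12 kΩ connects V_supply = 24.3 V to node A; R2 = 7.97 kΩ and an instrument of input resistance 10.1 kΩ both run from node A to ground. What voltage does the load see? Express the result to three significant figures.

R2 ‖ R_L = (7.97 × 10.1)/(7.97 + 10.1) = 4.455 kΩ.
Now apply the divider: V_out = 24.3 × 0.3849 = 9.352 V.
(Unloaded it would be 12.8 V; the load pulls it down.)

V_out ≈ 9.35 V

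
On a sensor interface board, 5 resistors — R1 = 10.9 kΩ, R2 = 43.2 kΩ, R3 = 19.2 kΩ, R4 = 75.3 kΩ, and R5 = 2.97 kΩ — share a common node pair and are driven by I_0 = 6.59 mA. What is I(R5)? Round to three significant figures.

I ≈ 4.29 mA

Total conductance ΣG = 1/10.9 + 1/43.2 + 1/19.2 + 1/75.3 + 1/2.97 = 0.5170 (units of 1/kΩ).
Current divider: I(R5) = I_0 · G_k/ΣG = 6.59 × (0.3367/0.5170) = 6.59 × 0.6513 = 4.292 mA.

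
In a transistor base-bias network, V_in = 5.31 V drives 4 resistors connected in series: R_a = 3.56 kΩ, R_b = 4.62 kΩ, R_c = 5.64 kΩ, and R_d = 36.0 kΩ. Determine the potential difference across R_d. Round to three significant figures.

Series total: ΣR = 3.56 + 4.62 + 5.64 + 36.0 = 49.82 kΩ.
By the voltage-divider rule, V = 5.31 × 36.00/49.82 = 3.837 V.

V ≈ 3.84 V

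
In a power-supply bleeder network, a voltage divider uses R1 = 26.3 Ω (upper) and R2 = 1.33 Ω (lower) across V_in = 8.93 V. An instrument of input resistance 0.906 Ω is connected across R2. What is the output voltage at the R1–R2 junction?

R2 ‖ R_L = (1.33 × 0.906)/(1.33 + 0.906) = 0.5389 Ω.
Voltage divider with the loaded lower leg: V_out = 8.93 × 0.5389/(26.3 + 0.5389) = 8.93 × 0.02008 = 0.1793 V.

V_out ≈ 0.179 V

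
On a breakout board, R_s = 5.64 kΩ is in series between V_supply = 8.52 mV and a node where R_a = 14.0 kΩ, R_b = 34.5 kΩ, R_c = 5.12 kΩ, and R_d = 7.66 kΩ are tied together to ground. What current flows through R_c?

Parallel bank: R_p = 1/(1/14.0 + 1/34.5 + 1/5.12 + 1/7.66) = 2.346 kΩ.
V_A by voltage divider: V_A = 8.52 × 2.346/(5.64 + 2.346) = 2.503 mV.
Branch current I = V_A/R_c = 2.503/5.12 = 0.4888 µA.

I ≈ 0.489 µA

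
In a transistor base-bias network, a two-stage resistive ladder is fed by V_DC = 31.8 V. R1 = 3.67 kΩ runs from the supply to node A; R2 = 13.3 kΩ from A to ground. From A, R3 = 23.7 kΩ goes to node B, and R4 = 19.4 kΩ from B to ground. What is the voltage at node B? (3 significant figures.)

The second stage (R3 + R4 = 43.10 kΩ) loads node A in parallel with R2.
Effective lower resistance at A: R2 ‖ 43.10 = 10.16 kΩ.
First divider: V_A = V_DC · 10.16/(3.67 + 10.16) = 23.36 V.
Then the unloaded second divider: V_B = V_A × R4/(R3+R4) = 23.36 × 0.4501 = 10.52 V.

V_B ≈ 10.5 V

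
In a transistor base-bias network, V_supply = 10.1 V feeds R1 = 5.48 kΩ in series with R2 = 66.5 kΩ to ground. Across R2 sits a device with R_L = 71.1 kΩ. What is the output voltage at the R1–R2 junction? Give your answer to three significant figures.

V_out ≈ 8.71 V

R2 ‖ R_L = (66.5 × 71.1)/(66.5 + 71.1) = 34.36 kΩ.
Now apply the divider: V_out = 10.1 × 0.8625 = 8.711 V.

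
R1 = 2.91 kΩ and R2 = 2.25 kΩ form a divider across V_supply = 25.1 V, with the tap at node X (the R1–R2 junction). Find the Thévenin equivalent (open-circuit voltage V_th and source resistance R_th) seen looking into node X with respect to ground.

V_th is the unloaded tap voltage: V_supply · R2/(R1+R2) = 25.1 × 0.4360 = 10.94 V.
With V_supply suppressed (replaced by a short), R_th = R1 ‖ R2 = (2.910 × 2.25)/(2.910 + 2.25) = 1.269 kΩ.

V_th ≈ 10.9 V, R_th ≈ 1.27 kΩ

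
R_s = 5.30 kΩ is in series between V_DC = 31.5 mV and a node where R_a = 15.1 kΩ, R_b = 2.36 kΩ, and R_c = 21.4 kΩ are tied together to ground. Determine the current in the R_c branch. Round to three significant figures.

Equivalent of the parallel group: R_p = 1.863 kΩ.
Node voltage V_A = V_DC · R_p/(R_s + R_p) = 31.5 × 0.2601 = 8.194 mV.
Branch current I = V_A/R_c = 8.194/21.4 = 0.3829 µA.

I ≈ 0.383 µA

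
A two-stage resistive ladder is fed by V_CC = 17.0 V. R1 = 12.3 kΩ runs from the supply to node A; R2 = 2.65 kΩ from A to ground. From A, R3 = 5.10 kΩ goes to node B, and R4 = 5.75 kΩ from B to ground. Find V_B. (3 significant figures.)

V_B ≈ 1.33 V

The second stage (R3 + R4 = 10.85 kΩ) loads node A in parallel with R2.
Effective lower resistance at A: R2 ‖ 10.85 = 2.130 kΩ.
So V_A = 17.0 × 0.1476 = 2.509 V.
V_B = V_A × 0.5300 = 1.330 V.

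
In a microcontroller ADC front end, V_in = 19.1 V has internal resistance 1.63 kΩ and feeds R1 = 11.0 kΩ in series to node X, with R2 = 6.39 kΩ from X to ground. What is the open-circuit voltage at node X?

R1' = 1.63 + 11.0 = 12.63 kΩ (source resistance + R1).
With X open, the divider is unloaded: V_th = 19.1 × 6.39/19.02 = 6.417 V.

V_th ≈ 6.42 V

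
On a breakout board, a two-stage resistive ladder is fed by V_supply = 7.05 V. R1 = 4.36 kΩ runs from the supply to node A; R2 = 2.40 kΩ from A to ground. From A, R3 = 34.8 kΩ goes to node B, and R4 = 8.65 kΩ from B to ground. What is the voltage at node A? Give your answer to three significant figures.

V_A ≈ 2.42 V

The second stage (R3 + R4 = 43.45 kΩ) loads node A in parallel with R2.
Effective lower resistance at A: R2 ‖ 43.45 = 2.274 kΩ.
First divider: V_A = V_supply · 2.274/(4.36 + 2.274) = 2.417 V.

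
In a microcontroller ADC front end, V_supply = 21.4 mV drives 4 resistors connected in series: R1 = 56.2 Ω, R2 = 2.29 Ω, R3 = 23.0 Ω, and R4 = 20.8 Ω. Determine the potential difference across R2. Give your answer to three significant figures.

Series total: ΣR = 56.2 + 2.29 + 23.0 + 20.8 = 102.3 Ω.
V = V_supply · R/ΣR = 21.4 × 0.02239 = 0.4791 mV.

V ≈ 0.479 mV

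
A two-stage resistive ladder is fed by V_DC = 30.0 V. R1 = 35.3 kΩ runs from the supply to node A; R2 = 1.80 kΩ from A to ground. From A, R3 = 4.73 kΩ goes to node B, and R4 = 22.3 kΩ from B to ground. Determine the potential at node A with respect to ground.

Node A sees R2 in parallel with the series input of stage 2, R3 + R4 = 27.03 kΩ.
Effective lower resistance at A: R2 ‖ 27.03 = 1.688 kΩ.
First divider: V_A = V_DC · 1.688/(35.3 + 1.688) = 1.369 V.

V_A ≈ 1.37 V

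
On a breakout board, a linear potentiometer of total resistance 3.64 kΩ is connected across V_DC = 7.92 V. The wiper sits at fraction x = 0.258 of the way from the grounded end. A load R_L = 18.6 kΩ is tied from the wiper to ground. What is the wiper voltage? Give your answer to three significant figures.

V_out ≈ 1.97 V

Lower segment x·R_p = 0.9391 kΩ; upper segment (1−x)·R_p = 2.701 kΩ.
Lower segment in parallel with the load: 0.9391 ‖ 18.6 = 0.8940 kΩ.
V_out = 7.92 × 0.8940/(2.701 + 0.8940) = 1.970 V.
(Unloaded: V_out = x·V_DC = 2.04 V.)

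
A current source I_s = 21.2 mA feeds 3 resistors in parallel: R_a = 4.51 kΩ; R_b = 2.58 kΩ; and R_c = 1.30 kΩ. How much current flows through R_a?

I ≈ 3.41 mA

Total conductance ΣG = 1/4.51 + 1/2.58 + 1/1.30 = 1.379 (units of 1/kΩ).
Current divider: I(R_a) = I_s · G_k/ΣG = 21.2 × (0.2217/1.379) = 21.2 × 0.1608 = 3.410 mA.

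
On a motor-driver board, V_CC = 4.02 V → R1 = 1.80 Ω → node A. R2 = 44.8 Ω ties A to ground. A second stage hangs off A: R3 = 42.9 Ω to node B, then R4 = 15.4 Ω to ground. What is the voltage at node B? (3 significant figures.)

Looking into the second stage from A: R3 + R4 = 58.30 Ω appears in parallel with R2.
R2 ‖ (R3+R4) = 25.33 Ω.
V_A = 4.02 × 25.33/(1.80 + 25.33) = 3.753 V.
V_B = V_A × 0.2642 = 0.9914 V.

V_B ≈ 0.991 V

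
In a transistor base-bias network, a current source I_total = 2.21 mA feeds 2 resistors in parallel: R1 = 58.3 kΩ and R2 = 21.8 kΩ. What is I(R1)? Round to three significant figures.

I ≈ 0.601 mA

Two-branch current divider: I_k = I_total · R_other/(R_1 + R_2).
So I = 2.21 × 21.8/80.10 = 0.6015 mA.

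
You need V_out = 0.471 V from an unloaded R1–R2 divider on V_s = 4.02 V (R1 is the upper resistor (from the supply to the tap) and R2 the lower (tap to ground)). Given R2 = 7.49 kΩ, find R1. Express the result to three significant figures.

R1 ≈ 56.4 kΩ

Required fraction k = V_out/V_s = 0.1172.
So R1 = R2 · (V_s/V_out − 1) = 7.49 × (4.02/0.471 − 1) = 7.49 × 7.535 = 56.44 kΩ.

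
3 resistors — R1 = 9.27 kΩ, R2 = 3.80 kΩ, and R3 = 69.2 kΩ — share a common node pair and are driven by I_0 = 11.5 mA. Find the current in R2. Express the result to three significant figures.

ΣG = 1/9.27 + 1/3.80 + 1/69.2 = 0.3855.
Current divider: I(R2) = I_0 · G_k/ΣG = 11.5 × (0.2632/0.3855) = 11.5 × 0.6827 = 7.851 mA.

I ≈ 7.85 mA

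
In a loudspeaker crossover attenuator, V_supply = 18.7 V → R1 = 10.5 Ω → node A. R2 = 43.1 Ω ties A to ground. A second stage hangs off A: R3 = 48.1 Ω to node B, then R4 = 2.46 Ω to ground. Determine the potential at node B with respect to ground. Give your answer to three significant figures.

Node A sees R2 in parallel with the series input of stage 2, R3 + R4 = 50.56 Ω.
R2 ‖ (R3+R4) = 23.27 Ω.
First divider: V_A = V_supply · 23.27/(10.5 + 23.27) = 12.89 V.
V_B = V_A × 0.04866 = 0.6269 V.

V_B ≈ 0.627 V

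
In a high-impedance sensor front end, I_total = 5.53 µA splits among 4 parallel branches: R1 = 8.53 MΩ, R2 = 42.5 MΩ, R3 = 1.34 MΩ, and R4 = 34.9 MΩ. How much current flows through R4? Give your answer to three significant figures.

I ≈ 0.173 µA

Total conductance ΣG = 1/8.53 + 1/42.5 + 1/1.34 + 1/34.9 = 0.9157 (units of 1/MΩ).
R4 takes the fraction G_k/ΣG = 0.02865/0.9157 = 0.03129, so I = 5.53 × 0.03129 = 0.1730 µA.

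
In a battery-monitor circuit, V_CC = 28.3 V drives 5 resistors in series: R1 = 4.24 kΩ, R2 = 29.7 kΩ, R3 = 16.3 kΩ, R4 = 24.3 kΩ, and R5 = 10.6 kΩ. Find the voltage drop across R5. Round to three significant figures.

Series total: ΣR = 4.24 + 29.7 + 16.3 + 24.3 + 10.6 = 85.14 kΩ.
By the voltage-divider rule, V = 28.3 × 10.60/85.14 = 3.523 V.

V ≈ 3.52 V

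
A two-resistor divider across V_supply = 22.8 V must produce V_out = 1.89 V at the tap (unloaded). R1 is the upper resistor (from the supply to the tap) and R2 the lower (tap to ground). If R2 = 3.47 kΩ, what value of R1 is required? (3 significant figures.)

The divider ratio is R2/(R1+R2) = 1.89/22.8 = 0.08289.
So R1 = R2 · (V_supply/V_out − 1) = 3.47 × (22.8/1.89 − 1) = 3.47 × 11.06 = 38.39 kΩ.

R1 ≈ 38.4 kΩ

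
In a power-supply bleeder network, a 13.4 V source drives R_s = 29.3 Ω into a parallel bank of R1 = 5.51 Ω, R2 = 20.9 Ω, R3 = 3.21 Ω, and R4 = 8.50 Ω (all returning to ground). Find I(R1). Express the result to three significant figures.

Combine the parallel branches: R_p = (1/5.51 + 1/20.9 + 1/3.21 + 1/8.50)⁻¹ = 1.519 Ω.
V_A by voltage divider: V_A = 13.4 × 1.519/(29.3 + 1.519) = 0.6603 V.
I(R1) = V_A / R1 = 0.6603/5.51 = 0.1198 A.
(Check via current divider: I_total = 0.4348 A; share G_k/ΣG = 0.2756 → same result.)

I ≈ 0.120 A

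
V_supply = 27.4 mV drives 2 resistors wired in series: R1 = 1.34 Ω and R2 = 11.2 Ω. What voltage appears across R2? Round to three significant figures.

V ≈ 24.5 mV

ΣR = 1.34 + 11.2 = 12.54 Ω.
Voltage divider: V = V_supply · (11.20 / 12.54) = 27.4 × 0.8931 = 24.47 mV.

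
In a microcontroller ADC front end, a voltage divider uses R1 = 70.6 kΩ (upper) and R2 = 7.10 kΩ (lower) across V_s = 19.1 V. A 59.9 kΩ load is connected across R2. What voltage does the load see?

V_out ≈ 1.58 V

R2 ‖ R_L = (7.10 × 59.9)/(7.10 + 59.9) = 6.348 kΩ.
Voltage divider with the loaded lower leg: V_out = 19.1 × 6.348/(70.6 + 6.348) = 19.1 × 0.08249 = 1.576 V.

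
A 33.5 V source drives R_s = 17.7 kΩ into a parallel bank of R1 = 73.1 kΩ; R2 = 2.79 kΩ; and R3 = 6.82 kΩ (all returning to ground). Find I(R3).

I ≈ 0.482 mA

Combine the parallel branches: R_p = (1/73.1 + 1/2.79 + 1/6.82)⁻¹ = 1.928 kΩ.
Node voltage V_A = V_in · R_p/(R_s + R_p) = 33.5 × 0.09822 = 3.290 V.
Branch current I = V_A/R3 = 3.290/6.82 = 0.4824 mA.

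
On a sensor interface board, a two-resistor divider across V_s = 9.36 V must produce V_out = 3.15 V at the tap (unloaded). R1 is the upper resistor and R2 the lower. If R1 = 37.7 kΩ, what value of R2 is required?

R2 ≈ 19.1 kΩ

Required fraction k = V_out/V_s = 0.3365.
R2 = R1 · 0.3365/(1 − 0.3365) = 19.12 kΩ.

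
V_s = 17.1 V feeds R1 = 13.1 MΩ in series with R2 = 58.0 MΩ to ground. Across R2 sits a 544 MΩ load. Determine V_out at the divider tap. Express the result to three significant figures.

V_out ≈ 13.7 V

R2 ‖ R_L = (58.0 × 544)/(58.0 + 544) = 52.41 MΩ.
Voltage divider with the loaded lower leg: V_out = 17.1 × 52.41/(13.1 + 52.41) = 17.1 × 0.8000 = 13.68 V.
(Unloaded it would be 13.9 V; the load pulls it down.)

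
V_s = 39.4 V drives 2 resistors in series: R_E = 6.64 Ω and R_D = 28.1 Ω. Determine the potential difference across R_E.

Total series resistance ΣR = 6.64 + 28.1 = 34.74 Ω.
V = V_s · R/ΣR = 39.4 × 0.1911 = 7.531 V.

V ≈ 7.53 V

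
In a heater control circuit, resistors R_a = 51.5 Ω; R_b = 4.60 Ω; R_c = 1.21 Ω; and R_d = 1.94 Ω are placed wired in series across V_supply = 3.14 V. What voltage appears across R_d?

V ≈ 0.103 V

Total series resistance ΣR = 51.5 + 4.60 + 1.21 + 1.94 = 59.25 Ω.
V = V_supply · R/ΣR = 3.14 × 0.03274 = 0.1028 V.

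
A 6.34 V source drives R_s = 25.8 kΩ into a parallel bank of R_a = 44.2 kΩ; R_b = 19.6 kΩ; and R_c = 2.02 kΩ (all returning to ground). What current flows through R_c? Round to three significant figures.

I ≈ 0.200 mA

Parallel bank: R_p = 1/(1/44.2 + 1/19.6 + 1/2.02) = 1.758 kΩ.
Node voltage V_A = V_DC · R_p/(R_s + R_p) = 6.34 × 0.06381 = 0.4045 V.
I(R_c) = V_A / R_c = 0.4045/2.02 = 0.2003 mA.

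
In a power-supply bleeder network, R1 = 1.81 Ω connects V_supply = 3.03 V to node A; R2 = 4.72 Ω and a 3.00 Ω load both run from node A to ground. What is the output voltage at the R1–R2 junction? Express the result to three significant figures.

V_out ≈ 1.53 V

The load sits in parallel with R2, giving an effective lower resistance R2' = R2·R_L/(R2+R_L) = 1.834 Ω.
Then V_out = V_supply · R2'/(R1 + R2') = 3.03 × 1.834/3.644 = 1.525 V.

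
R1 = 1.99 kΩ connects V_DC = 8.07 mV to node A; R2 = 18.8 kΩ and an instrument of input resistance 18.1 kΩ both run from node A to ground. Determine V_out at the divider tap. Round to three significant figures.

V_out ≈ 6.64 mV

The load sits in parallel with R2, giving an effective lower resistance R2' = R2·R_L/(R2+R_L) = 9.222 kΩ.
Voltage divider with the loaded lower leg: V_out = 8.07 × 9.222/(1.99 + 9.222) = 8.07 × 0.8225 = 6.638 mV.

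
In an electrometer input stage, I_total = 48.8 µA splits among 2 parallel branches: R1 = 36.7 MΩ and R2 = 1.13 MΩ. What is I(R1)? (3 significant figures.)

I ≈ 1.46 µA

With just two branches, the current splits inversely with resistance.
So I = 48.8 × 1.13/37.83 = 1.458 µA.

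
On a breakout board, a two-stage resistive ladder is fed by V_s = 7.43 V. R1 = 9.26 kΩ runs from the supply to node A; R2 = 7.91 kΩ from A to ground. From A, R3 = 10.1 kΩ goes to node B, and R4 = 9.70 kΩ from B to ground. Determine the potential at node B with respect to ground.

V_B ≈ 1.38 V

Looking into the second stage from A: R3 + R4 = 19.80 kΩ appears in parallel with R2.
R2 ‖ (R3+R4) = 5.652 kΩ.
First divider: V_A = V_s · 5.652/(9.26 + 5.652) = 2.816 V.
Then the unloaded second divider: V_B = V_A × R4/(R3+R4) = 2.816 × 0.4899 = 1.380 V.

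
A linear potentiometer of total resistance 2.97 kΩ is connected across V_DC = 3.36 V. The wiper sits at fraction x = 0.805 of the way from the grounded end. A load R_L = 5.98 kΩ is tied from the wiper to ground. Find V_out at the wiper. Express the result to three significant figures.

Split the track: R_lower = x·R_p = 2.391 kΩ, R_upper = (1−x)·R_p = 0.5791 kΩ.
Lower segment in parallel with the load: 2.391 ‖ 5.98 = 1.708 kΩ.
V_out = 3.36 × 1.708/(0.5791 + 1.708) = 2.509 V.

V_out ≈ 2.51 V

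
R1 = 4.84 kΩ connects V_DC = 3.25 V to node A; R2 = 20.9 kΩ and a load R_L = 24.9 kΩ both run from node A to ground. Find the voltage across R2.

V_out ≈ 2.28 V

The load sits in parallel with R2, giving an effective lower resistance R2' = R2·R_L/(R2+R_L) = 11.36 kΩ.
Now apply the divider: V_out = 3.25 × 0.7013 = 2.279 V.
(Unloaded it would be 2.64 V; the load pulls it down.)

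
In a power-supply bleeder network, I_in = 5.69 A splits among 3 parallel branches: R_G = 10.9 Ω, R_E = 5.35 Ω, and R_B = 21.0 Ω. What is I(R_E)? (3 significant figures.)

I ≈ 3.26 A

Total conductance ΣG = 1/10.9 + 1/5.35 + 1/21.0 = 0.3263 (units of 1/Ω).
Current divider: I(R_E) = I_in · G_k/ΣG = 5.69 × (0.1869/0.3263) = 5.69 × 0.5729 = 3.260 A.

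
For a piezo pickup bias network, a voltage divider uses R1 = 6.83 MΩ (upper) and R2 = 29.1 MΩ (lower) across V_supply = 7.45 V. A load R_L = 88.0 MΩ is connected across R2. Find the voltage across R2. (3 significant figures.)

First combine the lower leg with the load: R2 ‖ R_L = 21.87 MΩ.
Then V_out = V_supply · R2'/(R1 + R2') = 7.45 × 21.87/28.70 = 5.677 V.
(Unloaded it would be 6.03 V; the load pulls it down.)

V_out ≈ 5.68 V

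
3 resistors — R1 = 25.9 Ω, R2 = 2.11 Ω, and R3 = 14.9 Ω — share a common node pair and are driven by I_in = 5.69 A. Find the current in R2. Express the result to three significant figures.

Conductances: ΣG = 1/25.9 + 1/2.11 + 1/14.9 = 0.5797 (1/Ω).
R2 takes the fraction G_k/ΣG = 0.4739/0.5797 = 0.8176, so I = 5.69 × 0.8176 = 4.652 A.

I ≈ 4.65 A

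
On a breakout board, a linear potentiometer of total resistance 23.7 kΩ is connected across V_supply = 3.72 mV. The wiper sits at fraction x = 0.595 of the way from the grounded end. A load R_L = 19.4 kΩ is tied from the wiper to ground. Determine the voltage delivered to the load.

V_out ≈ 1.71 mV

Split the track: R_lower = x·R_p = 14.10 kΩ, R_upper = (1−x)·R_p = 9.598 kΩ.
Lower segment in parallel with the load: 14.10 ‖ 19.4 = 8.166 kΩ.
Loaded-divider output: V_out = 3.72 × 0.4597 = 1.710 mV.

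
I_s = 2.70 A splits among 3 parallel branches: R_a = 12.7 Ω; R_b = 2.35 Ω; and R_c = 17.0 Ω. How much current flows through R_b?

ΣG = 1/12.7 + 1/2.35 + 1/17.0 = 0.5631.
Current divider: I(R_b) = I_s · G_k/ΣG = 2.70 × (0.4255/0.5631) = 2.70 × 0.7557 = 2.040 A.

I ≈ 2.04 A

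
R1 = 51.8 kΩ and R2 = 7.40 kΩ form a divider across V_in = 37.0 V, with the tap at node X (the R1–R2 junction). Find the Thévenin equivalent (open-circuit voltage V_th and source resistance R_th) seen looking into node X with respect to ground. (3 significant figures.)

V_th ≈ 4.63 V, R_th ≈ 6.48 kΩ

Open-circuit (no load on X): V_th = V_in · R2/(R1 + R2) = 37.0 × 7.40/(51.80 + 7.40) = 4.625 V.
Looking into X with the source shorted: R_th = R1·R2/(R1+R2) = 51.80 × 7.40/59.20 = 6.475 kΩ.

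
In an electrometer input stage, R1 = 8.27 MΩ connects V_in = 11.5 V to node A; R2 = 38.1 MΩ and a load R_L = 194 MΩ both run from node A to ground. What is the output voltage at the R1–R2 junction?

V_out ≈ 9.13 V

R2 ‖ R_L = (38.1 × 194)/(38.1 + 194) = 31.85 MΩ.
Now apply the divider: V_out = 11.5 × 0.7938 = 9.129 V.
(Unloaded it would be 9.45 V; the load pulls it down.)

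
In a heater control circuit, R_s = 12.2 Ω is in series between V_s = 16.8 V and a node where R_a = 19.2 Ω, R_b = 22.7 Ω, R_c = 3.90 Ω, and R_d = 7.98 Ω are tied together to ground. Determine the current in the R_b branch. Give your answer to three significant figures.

Combine the parallel branches: R_p = (1/19.2 + 1/22.7 + 1/3.90 + 1/7.98)⁻¹ = 2.093 Ω.
V_A by voltage divider: V_A = 16.8 × 2.093/(12.2 + 2.093) = 2.460 V.
I(R_b) = V_A / R_b = 2.460/22.7 = 0.1084 A.
(Equivalently: I_total = 1.175 A, then current-divider fraction G_k/ΣG = 0.09219.)

I ≈ 0.108 A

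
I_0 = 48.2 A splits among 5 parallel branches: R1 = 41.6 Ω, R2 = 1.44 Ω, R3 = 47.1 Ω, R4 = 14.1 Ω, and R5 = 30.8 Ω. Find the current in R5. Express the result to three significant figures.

Conductances: ΣG = 1/41.6 + 1/1.44 + 1/47.1 + 1/14.1 + 1/30.8 = 0.8431 (1/Ω).
R5 takes the fraction G_k/ΣG = 0.03247/0.8431 = 0.03851, so I = 48.2 × 0.03851 = 1.856 A.

I ≈ 1.86 A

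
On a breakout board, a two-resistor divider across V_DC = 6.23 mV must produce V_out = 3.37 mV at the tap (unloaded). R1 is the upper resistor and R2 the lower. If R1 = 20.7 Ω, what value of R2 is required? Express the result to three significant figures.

R2 ≈ 24.4 Ω

The divider ratio is R2/(R1+R2) = 3.37/6.23 = 0.5409.
So R2 = R1 · V_out/(V_DC − V_out) = 20.7 × 3.37/(6.23 − 3.37) = 20.7 × 1.178 = 24.39 Ω.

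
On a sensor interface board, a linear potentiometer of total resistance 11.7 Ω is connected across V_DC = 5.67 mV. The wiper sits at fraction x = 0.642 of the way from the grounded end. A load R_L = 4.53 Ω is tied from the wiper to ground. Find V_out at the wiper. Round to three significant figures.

The pot divides into 4.189 Ω above the wiper and 7.511 Ω below.
Lower segment in parallel with the load: 7.511 ‖ 4.53 = 2.826 Ω.
V_out = 5.67 × 2.826/(4.189 + 2.826) = 2.284 mV.

V_out ≈ 2.28 mV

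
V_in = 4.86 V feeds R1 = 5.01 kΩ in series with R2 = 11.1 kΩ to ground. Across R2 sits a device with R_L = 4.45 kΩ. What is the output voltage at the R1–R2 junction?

The load sits in parallel with R2, giving an effective lower resistance R2' = R2·R_L/(R2+R_L) = 3.177 kΩ.
Voltage divider with the loaded lower leg: V_out = 4.86 × 3.177/(5.01 + 3.177) = 4.86 × 0.3880 = 1.886 V.

V_out ≈ 1.89 V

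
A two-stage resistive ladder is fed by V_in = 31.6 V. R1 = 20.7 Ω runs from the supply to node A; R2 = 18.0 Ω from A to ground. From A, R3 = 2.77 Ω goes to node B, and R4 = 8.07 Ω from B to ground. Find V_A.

The second stage (R3 + R4 = 10.84 Ω) loads node A in parallel with R2.
R2 ‖ (R3+R4) = 6.766 Ω.
V_A = 31.6 × 6.766/(20.7 + 6.766) = 7.784 V.

V_A ≈ 7.78 V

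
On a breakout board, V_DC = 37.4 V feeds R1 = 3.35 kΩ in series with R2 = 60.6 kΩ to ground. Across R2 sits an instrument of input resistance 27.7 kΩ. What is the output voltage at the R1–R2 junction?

First combine the lower leg with the load: R2 ‖ R_L = 19.01 kΩ.
Then V_out = V_DC · R2'/(R1 + R2') = 37.4 × 19.01/22.36 = 31.80 V.

V_out ≈ 31.8 V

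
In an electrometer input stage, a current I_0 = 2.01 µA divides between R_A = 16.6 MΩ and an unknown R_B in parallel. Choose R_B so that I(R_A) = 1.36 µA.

R_B ≈ 34.7 MΩ

The fraction through R_A equals R_B/(R_A+R_B).
With f = 0.6766, R_B = R_A · f/(1−f) = 16.6 × 2.092 = 34.73 MΩ.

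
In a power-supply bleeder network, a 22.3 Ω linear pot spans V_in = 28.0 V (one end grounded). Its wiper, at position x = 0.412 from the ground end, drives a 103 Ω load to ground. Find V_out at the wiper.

V_out ≈ 11.0 V

The pot divides into 13.11 Ω above the wiper and 9.188 Ω below.
(x·R_p) ‖ R_L = 8.435 Ω.
Then V_out = V_in · 8.435/(13.11 + 8.435) = 10.96 V.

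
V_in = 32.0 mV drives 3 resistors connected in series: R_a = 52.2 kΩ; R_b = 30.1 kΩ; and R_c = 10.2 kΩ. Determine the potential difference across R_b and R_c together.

V ≈ 13.9 mV

Series total: ΣR = 52.2 + 30.1 + 10.2 = 92.50 kΩ.
R_{R_b..R_c} = 30.1 + 10.2 = 40.30 kΩ.
By the voltage-divider rule, V = 32.0 × 40.30/92.50 = 13.94 mV.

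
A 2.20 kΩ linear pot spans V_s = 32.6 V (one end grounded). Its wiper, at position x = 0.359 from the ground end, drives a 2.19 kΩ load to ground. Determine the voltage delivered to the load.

V_out ≈ 9.51 V

Split the track: R_lower = x·R_p = 0.7898 kΩ, R_upper = (1−x)·R_p = 1.410 kΩ.
R_L loads the lower segment: effective lower R = 0.5805 kΩ.
Then V_out = V_s · 0.5805/(1.410 + 0.5805) = 9.506 V.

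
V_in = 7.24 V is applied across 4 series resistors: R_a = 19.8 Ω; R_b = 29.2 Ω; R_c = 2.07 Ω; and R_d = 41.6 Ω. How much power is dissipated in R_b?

P ≈ 0.178 W

Series current I = V_in/ΣR = 7.24/92.67 = 0.07813 A.
P = I²R = 0.006104 × 29.2 = 0.1782 W.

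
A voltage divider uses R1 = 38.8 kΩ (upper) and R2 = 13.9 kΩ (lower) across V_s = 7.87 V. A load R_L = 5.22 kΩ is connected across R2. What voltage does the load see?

R2 ‖ R_L = (13.9 × 5.22)/(13.9 + 5.22) = 3.795 kΩ.
Now apply the divider: V_out = 7.87 × 0.08909 = 0.7012 V.

V_out ≈ 0.701 V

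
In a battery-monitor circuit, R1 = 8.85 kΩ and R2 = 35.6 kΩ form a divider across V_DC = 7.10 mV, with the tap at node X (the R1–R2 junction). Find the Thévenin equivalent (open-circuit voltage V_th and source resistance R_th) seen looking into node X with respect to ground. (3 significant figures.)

V_th is the unloaded tap voltage: V_DC · R2/(R1+R2) = 7.10 × 0.8009 = 5.686 mV.
Looking into X with the source shorted: R_th = R1·R2/(R1+R2) = 8.850 × 35.6/44.45 = 7.088 kΩ.

V_th ≈ 5.69 mV, R_th ≈ 7.09 kΩ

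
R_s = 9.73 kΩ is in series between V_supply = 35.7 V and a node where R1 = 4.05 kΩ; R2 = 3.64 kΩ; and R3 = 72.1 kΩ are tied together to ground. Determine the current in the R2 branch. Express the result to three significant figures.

I ≈ 1.58 mA

Equivalent of the parallel group: R_p = 1.867 kΩ.
V_A = 35.7 × 1.867/11.60 = 5.748 V.
I(R2) = V_A / R2 = 5.748/3.64 = 1.579 mA.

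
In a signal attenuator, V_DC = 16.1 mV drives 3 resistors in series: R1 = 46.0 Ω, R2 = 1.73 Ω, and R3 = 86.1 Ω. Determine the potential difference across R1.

V ≈ 5.53 mV

Series total: ΣR = 46.0 + 1.73 + 86.1 = 133.8 Ω.
V = V_DC · R/ΣR = 16.1 × 0.3437 = 5.534 mV.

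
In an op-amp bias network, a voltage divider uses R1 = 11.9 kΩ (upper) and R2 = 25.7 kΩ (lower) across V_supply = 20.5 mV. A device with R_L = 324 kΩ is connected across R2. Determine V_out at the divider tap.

R2 ‖ R_L = (25.7 × 324)/(25.7 + 324) = 23.81 kΩ.
Voltage divider with the loaded lower leg: V_out = 20.5 × 23.81/(11.9 + 23.81) = 20.5 × 0.6668 = 13.67 mV.
(Unloaded it would be 14.0 mV; the load pulls it down.)

V_out ≈ 13.7 mV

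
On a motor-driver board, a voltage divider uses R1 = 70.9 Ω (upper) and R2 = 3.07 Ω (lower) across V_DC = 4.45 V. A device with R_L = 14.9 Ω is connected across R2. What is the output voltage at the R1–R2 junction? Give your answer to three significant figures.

First combine the lower leg with the load: R2 ‖ R_L = 2.546 Ω.
Now apply the divider: V_out = 4.45 × 0.03466 = 0.1542 V.

V_out ≈ 0.154 V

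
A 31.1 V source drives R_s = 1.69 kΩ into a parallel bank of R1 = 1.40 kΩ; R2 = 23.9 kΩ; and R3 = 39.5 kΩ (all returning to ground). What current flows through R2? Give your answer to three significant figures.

I ≈ 0.561 mA

Combine the parallel branches: R_p = (1/1.40 + 1/23.9 + 1/39.5)⁻¹ = 1.280 kΩ.
V_A by voltage divider: V_A = 31.1 × 1.280/(1.69 + 1.280) = 13.40 V.
I(R2) = V_A / R2 = 13.40/23.9 = 0.5607 mA.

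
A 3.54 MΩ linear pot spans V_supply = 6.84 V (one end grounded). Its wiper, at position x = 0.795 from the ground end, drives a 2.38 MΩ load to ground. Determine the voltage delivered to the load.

Lower segment x·R_p = 2.814 MΩ; upper segment (1−x)·R_p = 0.7257 MΩ.
R_L loads the lower segment: effective lower R = 1.289 MΩ.
V_out = 6.84 × 1.289/(0.7257 + 1.289) = 4.377 V.
(Unloaded: V_out = x·V_supply = 5.44 V.)

V_out ≈ 4.38 V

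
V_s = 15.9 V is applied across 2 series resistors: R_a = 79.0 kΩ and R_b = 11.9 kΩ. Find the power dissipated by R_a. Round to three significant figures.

P ≈ 2.42 mW

The common current is I = 15.9/90.90 = 0.1749 mA.
P = I²R = 0.03060 × 79.0 = 2.417 mW.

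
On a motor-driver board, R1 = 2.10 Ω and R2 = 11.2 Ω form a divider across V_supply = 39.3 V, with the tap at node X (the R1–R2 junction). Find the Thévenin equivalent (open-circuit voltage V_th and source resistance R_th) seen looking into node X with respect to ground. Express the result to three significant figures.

V_th ≈ 33.1 V, R_th ≈ 1.77 Ω

With X open, the divider is unloaded: V_th = 39.3 × 11.2/13.30 = 33.09 V.
With V_supply suppressed (replaced by a short), R_th = R1 ‖ R2 = (2.100 × 11.2)/(2.100 + 11.2) = 1.768 Ω.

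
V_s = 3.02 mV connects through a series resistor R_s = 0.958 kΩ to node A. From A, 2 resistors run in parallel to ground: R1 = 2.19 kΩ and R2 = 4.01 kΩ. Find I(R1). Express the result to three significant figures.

I ≈ 0.823 µA

Equivalent of the parallel group: R_p = 1.416 kΩ.
V_A by voltage divider: V_A = 3.02 × 1.416/(0.958 + 1.416) = 1.802 mV.
I(R1) = V_A / R1 = 1.802/2.19 = 0.8226 µA.
(Equivalently: I_total = 1.272 µA, then current-divider fraction G_k/ΣG = 0.6468.)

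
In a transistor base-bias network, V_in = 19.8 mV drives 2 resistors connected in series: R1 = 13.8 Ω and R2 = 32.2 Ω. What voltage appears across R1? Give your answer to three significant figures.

V ≈ 5.94 mV

Total series resistance ΣR = 13.8 + 32.2 = 46.00 Ω.
By the voltage-divider rule, V = 19.8 × 13.80/46.00 = 5.940 mV.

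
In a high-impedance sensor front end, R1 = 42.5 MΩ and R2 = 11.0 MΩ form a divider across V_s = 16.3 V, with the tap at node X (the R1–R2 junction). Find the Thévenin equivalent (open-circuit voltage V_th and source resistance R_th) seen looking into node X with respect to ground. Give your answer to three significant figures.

With X open, the divider is unloaded: V_th = 16.3 × 11.0/53.50 = 3.351 V.
Looking into X with the source shorted: R_th = R1·R2/(R1+R2) = 42.50 × 11.0/53.50 = 8.738 MΩ.

V_th ≈ 3.35 V, R_th ≈ 8.74 MΩ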